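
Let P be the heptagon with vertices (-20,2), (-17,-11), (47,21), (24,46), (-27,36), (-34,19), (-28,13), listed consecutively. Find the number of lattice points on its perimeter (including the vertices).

Summing gcd(|Δx|,|Δy|) over the edges gives the boundary count: gcd(3,13) + gcd(64,32) + gcd(23,25) + gcd(51,10) + gcd(7,17) + gcd(6,6) + gcd(8,11) = 1+32+1+1+1+6+1 = 43.

43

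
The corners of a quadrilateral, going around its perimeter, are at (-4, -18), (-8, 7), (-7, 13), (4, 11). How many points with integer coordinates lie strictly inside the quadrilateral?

191

Using the shoelace formula, 2A = |((-4)·7 − (-8)·(-18)) + ((-8)·13 − (-7)·7) + ((-7)·11 − 4·13) + (4·(-18) − (-4)·11)| = 384, so the area is 192.
Summing gcd(|Δx|,|Δy|) over the edges gives the boundary count: gcd(4,25) + gcd(1,6) + gcd(11,2) + gcd(8,29) = 1+1+1+1 = 4.
By Pick's theorem A = I + B/2 − 1, so I = 192 − 4/2 + 1 = 191.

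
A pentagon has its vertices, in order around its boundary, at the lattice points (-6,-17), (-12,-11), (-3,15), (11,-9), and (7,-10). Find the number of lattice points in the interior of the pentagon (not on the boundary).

The shoelace formula gives twice the area as |[(-6)·(-11) − (-12)·(-17)] + [(-12)·15 − (-3)·(-11)] + [(-3)·(-9) − 11·15] + [11·(-10) − 7·(-9)] + [7·(-17) − (-6)·(-10)]| = 715, so the area is 715/2.
Along each edge there are gcd(|Δx|,|Δy|)+1 lattice points, so counting each shared vertex once the boundary has gcd(6,6) + gcd(9,26) + gcd(14,24) + gcd(4,1) + gcd(13,7) = 6+1+2+1+1 = 11.
Pick's theorem gives I = A − B/2 + 1 = 715/2 − 11/2 + 1 = 353.

353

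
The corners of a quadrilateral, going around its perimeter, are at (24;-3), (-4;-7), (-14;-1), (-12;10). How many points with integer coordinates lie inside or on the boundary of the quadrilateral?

By the shoelace formula, twice the signed area is |[24·(-7) − (-4)·(-3)] + [(-4)·(-1) − (-14)·(-7)] + [(-14)·10 − (-12)·(-1)] + [(-12)·(-3) − 24·10]| = 630, so the area is 315.
Summing gcd(|Δx|,|Δy|) over the edges gives the boundary count: gcd(28,4) + gcd(10,6) + gcd(2,11) + gcd(36,13) = 4+2+1+1 = 8.
Pick's theorem gives I = A − B/2 + 1 = 315 − 8/2 + 1 = 312, so the closed region contains I + B = 312 + 8 = 320 lattice points.

320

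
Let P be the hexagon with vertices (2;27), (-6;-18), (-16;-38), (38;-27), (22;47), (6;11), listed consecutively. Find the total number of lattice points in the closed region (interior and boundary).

The shoelace formula gives twice the area as |(2·(-18) − (-6)·27) + ((-6)·(-38) − (-16)·(-18)) + ((-16)·(-27) − 38·(-38)) + (38·47 − 22·(-27)) + (22·11 − 6·47) + (6·27 − 2·11)| = 4422, so the area is 2211.
Along each edge there are gcd(|Δx|,|Δy|)+1 lattice points, so counting each shared vertex once the boundary has gcd(8,45) + gcd(10,20) + gcd(54,11) + gcd(16,74) + gcd(16,36) + gcd(4,16) = 1+10+1+2+4+4 = 22.
Pick's theorem gives I = A − B/2 + 1 = 2211 − 22/2 + 1 = 2201, so the closed region contains I + B = 2201 + 22 = 2223 lattice points.

2223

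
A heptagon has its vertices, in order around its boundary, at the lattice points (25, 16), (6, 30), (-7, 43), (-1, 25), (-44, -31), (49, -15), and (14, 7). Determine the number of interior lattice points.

2440

By the shoelace formula, twice the signed area is |(25·30 − 6·16) + (6·43 − (-7)·30) + ((-7)·25 − (-1)·43) + ((-1)·(-31) − (-44)·25) + ((-44)·(-15) − 49·(-31)) + (49·7 − 14·(-15)) + (14·16 − 25·7)| = 4902, so the area is 2451.
The number of boundary lattice points is Σ gcd(|Δx|,|Δy|) = gcd(19,14) + gcd(13,13) + gcd(6,18) + gcd(43,56) + gcd(93,16) + gcd(35,22) + gcd(11,9) = 1+13+6+1+1+1+1 = 24.
By Pick's theorem A = I + B/2 − 1, so I = 2451 − 24/2 + 1 = 2440.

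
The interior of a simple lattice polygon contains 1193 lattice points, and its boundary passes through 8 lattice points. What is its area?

By Pick's theorem, A = I + B/2 − 1 = 1193 + 8/2 − 1 = 1196.

1196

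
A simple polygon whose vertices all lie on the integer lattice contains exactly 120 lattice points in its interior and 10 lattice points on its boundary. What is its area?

124

By Pick's theorem, A = I + B/2 − 1 = 120 + 10/2 − 1 = 124.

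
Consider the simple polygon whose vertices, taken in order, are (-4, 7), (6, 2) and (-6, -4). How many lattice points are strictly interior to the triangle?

The shoelace formula gives twice the area as |[(-4)·2 − 6·7] + [6·(-4) − (-6)·2] + [(-6)·7 − (-4)·(-4)]| = 120, so the area is 60.
Along each edge there are gcd(|Δx|,|Δy|)+1 lattice points, so counting each shared vertex once the boundary has gcd(10,5) + gcd(12,6) + gcd(2,11) = 5+6+1 = 12.
By Pick's theorem A = I + B/2 − 1, so I = 60 − 12/2 + 1 = 55.

55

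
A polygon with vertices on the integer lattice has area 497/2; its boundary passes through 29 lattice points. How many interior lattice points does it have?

235

From Pick's theorem, I = A − B/2 + 1 = 497/2 − 29/2 + 1 = 235.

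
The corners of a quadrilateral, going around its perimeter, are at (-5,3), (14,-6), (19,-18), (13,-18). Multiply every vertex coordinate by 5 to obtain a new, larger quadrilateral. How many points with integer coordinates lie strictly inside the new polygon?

The shoelace formula gives twice the area as |((-5)·(-6) − 14·3) + (14·(-18) − 19·(-6)) + (19·(-18) − 13·(-18)) + (13·3 − (-5)·(-18))| = 309, so the area is 309/2.
Along each edge there are gcd(|Δx|,|Δy|)+1 lattice points, so counting each shared vertex once the boundary has gcd(19,9) + gcd(5,12) + gcd(6,0) + gcd(18,21) = 1+1+6+3 = 11.
Scaling by 5 multiplies the area by 5² = 25 (so the new area is 7725/2) and multiplies the boundary lattice-point count by 5, giving 55.
By Pick's theorem, the interior count of the dilated polygon is 7725/2 − 55/2 + 1 = 3836.

3836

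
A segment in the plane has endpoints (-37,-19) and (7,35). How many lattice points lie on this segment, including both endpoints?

The number of lattice points on a segment between lattice points is gcd(|Δx|,|Δy|) + 1 = gcd(44,54) + 1 = 2 + 1 = 3.

3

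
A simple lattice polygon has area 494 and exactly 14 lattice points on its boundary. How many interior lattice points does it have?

488

From Pick's theorem, I = A − B/2 + 1 = 494 − 14/2 + 1 = 488.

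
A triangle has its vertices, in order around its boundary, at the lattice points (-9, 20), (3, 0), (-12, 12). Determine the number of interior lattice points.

Using the shoelace formula, 2A = |((-9)·0 − 3·20) + (3·12 − (-12)·0) + ((-12)·20 − (-9)·12)| = 156, so the area is 78.
Along each edge there are gcd(|Δx|,|Δy|)+1 lattice points, so counting each shared vertex once the boundary has gcd(12,20) + gcd(15,12) + gcd(3,8) = 4+3+1 = 8.
Pick's theorem gives I = A − B/2 + 1 = 78 − 8/2 + 1 = 75.

75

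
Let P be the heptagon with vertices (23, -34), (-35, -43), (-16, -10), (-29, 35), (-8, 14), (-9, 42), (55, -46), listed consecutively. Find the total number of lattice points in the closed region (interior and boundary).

3225

By the shoelace formula, twice the signed area is |[23·(-43) − (-35)·(-34)] + [(-35)·(-10) − (-16)·(-43)] + [(-16)·35 − (-29)·(-10)] + [(-29)·14 − (-8)·35] + [(-8)·42 − (-9)·14] + [(-9)·(-46) − 55·42] + [55·(-34) − 23·(-46)]| = 6411, so the area is 3205.5.
Summing gcd(|Δx|,|Δy|) over the edges gives the boundary count: gcd(58,9) + gcd(19,33) + gcd(13,45) + gcd(21,21) + gcd(1,28) + gcd(64,88) + gcd(32,12) = 1+1+1+21+1+8+4 = 37.
Pick's theorem gives I = A − B/2 + 1 = 3205.5 − 37/2 + 1 = 3188, so the closed region contains I + B = 3188 + 37 = 3225 lattice points.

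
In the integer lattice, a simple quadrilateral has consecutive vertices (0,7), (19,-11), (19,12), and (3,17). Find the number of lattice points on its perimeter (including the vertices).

The number of boundary lattice points is Σ gcd(|Δx|,|Δy|) = gcd(19,18) + gcd(0,23) + gcd(16,5) + gcd(3,10) = 1+23+1+1 = 26.

26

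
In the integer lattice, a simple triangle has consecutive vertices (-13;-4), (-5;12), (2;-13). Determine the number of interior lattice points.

151

Using the shoelace formula, 2A = |[(-13)·12 − (-5)·(-4)] + [(-5)·(-13) − 2·12] + [2·(-4) − (-13)·(-13)]| = 312, so the area is 156.
The number of boundary lattice points is Σ gcd(|Δx|,|Δy|) = gcd(8,16) + gcd(7,25) + gcd(15,9) = 8+1+3 = 12.
Pick's theorem gives I = A − B/2 + 1 = 156 − 12/2 + 1 = 151.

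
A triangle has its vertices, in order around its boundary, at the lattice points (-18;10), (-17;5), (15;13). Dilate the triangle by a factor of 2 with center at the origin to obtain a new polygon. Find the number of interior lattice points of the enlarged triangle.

By the shoelace formula, twice the signed area is |((-18)·5 − (-17)·10) + ((-17)·13 − 15·5) + (15·10 − (-18)·13)| = 168, so the area is 84.
Summing gcd(|Δx|,|Δy|) over the edges gives the boundary count: gcd(1,5) + gcd(32,8) + gcd(33,3) = 1+8+3 = 12.
Scaling by 2 multiplies the area by 2² = 4 (so the new area is 336) and multiplies the boundary lattice-point count by 2, giving 24.
By Pick's theorem, the interior count of the dilated polygon is 336 − 24/2 + 1 = 325.

325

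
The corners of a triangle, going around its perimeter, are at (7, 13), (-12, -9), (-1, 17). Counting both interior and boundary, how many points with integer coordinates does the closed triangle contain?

130

Using the shoelace formula, 2A = |(7·(-9) − (-12)·13) + ((-12)·17 − (-1)·(-9)) + ((-1)·13 − 7·17)| = 252, so the area is 126.
Along each edge there are gcd(|Δx|,|Δy|)+1 lattice points, so counting each shared vertex once the boundary has gcd(19,22) + gcd(11,26) + gcd(8,4) = 1+1+4 = 6.
Pick's theorem gives I = A − B/2 + 1 = 126 − 6/2 + 1 = 124, so the closed region contains I + B = 124 + 6 = 130 lattice points.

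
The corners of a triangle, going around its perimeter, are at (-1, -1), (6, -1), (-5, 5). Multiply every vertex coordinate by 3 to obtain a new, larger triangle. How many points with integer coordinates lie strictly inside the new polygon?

By the shoelace formula, twice the signed area is |[(-1)·(-1) − 6·(-1)] + [6·5 − (-5)·(-1)] + [(-5)·(-1) − (-1)·5]| = 42, so the area is 21.
Along each edge there are gcd(|Δx|,|Δy|)+1 lattice points, so counting each shared vertex once the boundary has gcd(7,0) + gcd(11,6) + gcd(4,6) = 7+1+2 = 10.
Scaling by 3 multiplies the area by 3² = 9 (so the new area is 189) and multiplies the boundary lattice-point count by 3, giving 30.
By Pick's theorem, the interior count of the dilated polygon is 189 − 30/2 + 1 = 175.

175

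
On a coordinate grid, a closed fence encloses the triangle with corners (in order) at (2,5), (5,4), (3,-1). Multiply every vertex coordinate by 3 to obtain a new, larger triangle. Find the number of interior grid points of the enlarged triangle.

Using the shoelace formula, 2A = |(2·4 − 5·5) + (5·(-1) − 3·4) + (3·5 − 2·(-1))| = 17, so the area is 17/2.
Summing gcd(|Δx|,|Δy|) over the edges gives the boundary count: gcd(3,1) + gcd(2,5) + gcd(1,6) = 1+1+1 = 3.
Scaling by 3 multiplies the area by 3² = 9 (so the new area is 76.5) and multiplies the boundary lattice-point count by 3, giving 9.
By Pick's theorem, the interior count of the dilated polygon is 76.5 − 9/2 + 1 = 73.

73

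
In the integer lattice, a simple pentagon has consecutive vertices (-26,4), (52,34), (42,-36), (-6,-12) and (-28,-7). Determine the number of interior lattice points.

2830

Using the shoelace formula, 2A = |((-26)·34 − 52·4) + (52·(-36) − 42·34) + (42·(-12) − (-6)·(-36)) + ((-6)·(-7) − (-28)·(-12)) + ((-28)·4 − (-26)·(-7))| = 5700, so the area is 2850.
The number of boundary lattice points is Σ gcd(|Δx|,|Δy|) = gcd(78,30) + gcd(10,70) + gcd(48,24) + gcd(22,5) + gcd(2,11) = 6+10+24+1+1 = 42.
Pick's theorem gives I = A − B/2 + 1 = 2850 − 42/2 + 1 = 2830.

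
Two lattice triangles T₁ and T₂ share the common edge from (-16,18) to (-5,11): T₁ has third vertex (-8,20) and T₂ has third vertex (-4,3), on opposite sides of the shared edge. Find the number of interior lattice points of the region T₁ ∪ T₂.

76

The union is the simple quadrilateral with vertices (-16,18), (-8,20), (-5,11), (-4,3) in order.
By the shoelace formula, twice the signed area is |[(-16)·20 − (-8)·18] + [(-8)·11 − (-5)·20] + [(-5)·3 − (-4)·11] + [(-4)·18 − (-16)·3]| = 159, so the area is 79.5.
Summing gcd(|Δx|,|Δy|) over the edges gives the boundary count: gcd(8,2) + gcd(3,9) + gcd(1,8) + gcd(12,15) = 2+3+1+3 = 9.
By Pick's theorem I = A − B/2 + 1 = 79.5 − 9/2 + 1 = 76.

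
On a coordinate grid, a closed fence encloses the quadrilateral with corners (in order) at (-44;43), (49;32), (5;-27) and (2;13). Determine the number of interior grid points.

The shoelace formula gives twice the area as |((-44)·32 − 49·43) + (49·(-27) − 5·32) + (5·13 − 2·(-27)) + (2·43 − (-44)·13)| = 4221, so the area is 4221/2.
Along each edge there are gcd(|Δx|,|Δy|)+1 lattice points, so counting each shared vertex once the boundary has gcd(93,11) + gcd(44,59) + gcd(3,40) + gcd(46,30) = 1+1+1+2 = 5.
By Pick's theorem A = I + B/2 − 1, so I = 4221/2 − 5/2 + 1 = 2109.

2109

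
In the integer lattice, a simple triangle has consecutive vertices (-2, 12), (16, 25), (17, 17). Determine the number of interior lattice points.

78

The shoelace formula gives twice the area as |[(-2)·25 − 16·12] + [16·17 − 17·25] + [17·12 − (-2)·17]| = 157, so the area is 157/2.
The number of boundary lattice points is Σ gcd(|Δx|,|Δy|) = gcd(18,13) + gcd(1,8) + gcd(19,5) = 1+1+1 = 3.
By Pick's theorem A = I + B/2 − 1, so I = 157/2 − 3/2 + 1 = 78.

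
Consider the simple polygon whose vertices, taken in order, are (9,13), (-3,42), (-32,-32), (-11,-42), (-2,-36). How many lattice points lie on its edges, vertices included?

Summing gcd(|Δx|,|Δy|) over the edges gives the boundary count: gcd(12,29) + gcd(29,74) + gcd(21,10) + gcd(9,6) + gcd(11,49) = 1+1+1+3+1 = 7.

7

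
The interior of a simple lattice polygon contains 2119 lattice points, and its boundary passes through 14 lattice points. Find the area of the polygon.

Pick's theorem states A = I + B/2 − 1, so A = 2119 + 14/2 − 1 = 2125.

2125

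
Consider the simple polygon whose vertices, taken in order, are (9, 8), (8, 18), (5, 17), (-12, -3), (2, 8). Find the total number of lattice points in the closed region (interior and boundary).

Using the shoelace formula, 2A = |[9·18 − 8·8] + [8·17 − 5·18] + [5·(-3) − (-12)·17] + [(-12)·8 − 2·(-3)] + [2·8 − 9·8]| = 187, so the area is 93.5.
The number of boundary lattice points is Σ gcd(|Δx|,|Δy|) = gcd(1,10) + gcd(3,1) + gcd(17,20) + gcd(14,11) + gcd(7,0) = 1+1+1+1+7 = 11.
Pick's theorem gives I = A − B/2 + 1 = 93.5 − 11/2 + 1 = 89, so the closed region contains I + B = 89 + 11 = 100 lattice points.

100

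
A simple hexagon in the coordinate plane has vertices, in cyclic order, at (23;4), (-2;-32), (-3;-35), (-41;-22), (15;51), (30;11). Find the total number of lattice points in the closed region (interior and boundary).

By the shoelace formula, twice the signed area is |[23·(-32) − (-2)·4] + [(-2)·(-35) − (-3)·(-32)] + [(-3)·(-22) − (-41)·(-35)] + [(-41)·51 − 15·(-22)] + [15·11 − 30·51] + [30·4 − 23·11]| = 5382, so the area is 2691.
Summing gcd(|Δx|,|Δy|) over the edges gives the boundary count: gcd(25,36) + gcd(1,3) + gcd(38,13) + gcd(56,73) + gcd(15,40) + gcd(7,7) = 1+1+1+1+5+7 = 16.
Pick's theorem gives I = A − B/2 + 1 = 2691 − 16/2 + 1 = 2684, so the closed region contains I + B = 2684 + 16 = 2700 lattice points.

2700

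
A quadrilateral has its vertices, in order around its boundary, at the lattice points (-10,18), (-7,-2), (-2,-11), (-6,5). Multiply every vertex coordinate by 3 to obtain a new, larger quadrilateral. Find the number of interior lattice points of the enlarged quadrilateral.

373

By the shoelace formula, twice the signed area is |((-10)·(-2) − (-7)·18) + ((-7)·(-11) − (-2)·(-2)) + ((-2)·5 − (-6)·(-11)) + ((-6)·18 − (-10)·5)| = 85, so the area is 85/2.
Along each edge there are gcd(|Δx|,|Δy|)+1 lattice points, so counting each shared vertex once the boundary has gcd(3,20) + gcd(5,9) + gcd(4,16) + gcd(4,13) = 1+1+4+1 = 7.
Scaling by 3 multiplies the area by 3² = 9 (so the new area is 765/2) and multiplies the boundary lattice-point count by 3, giving 21.
By Pick's theorem, the interior count of the dilated polygon is 765/2 − 21/2 + 1 = 373.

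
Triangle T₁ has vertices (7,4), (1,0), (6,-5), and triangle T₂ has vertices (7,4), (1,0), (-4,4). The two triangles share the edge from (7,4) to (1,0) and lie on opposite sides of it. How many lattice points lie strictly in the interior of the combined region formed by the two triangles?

39

The union is the simple quadrilateral with vertices (7,4), (6,-5), (1,0), (-4,4) in order.
Using the shoelace formula, 2A = |[7·(-5) − 6·4] + [6·0 − 1·(-5)] + [1·4 − (-4)·0] + [(-4)·4 − 7·4]| = 94, so the area is 47.
Along each edge there are gcd(|Δx|,|Δy|)+1 lattice points, so counting each shared vertex once the boundary has gcd(1,9) + gcd(5,5) + gcd(5,4) + gcd(11,0) = 1+5+1+11 = 18.
By Pick's theorem I = A − B/2 + 1 = 47 − 18/2 + 1 = 39.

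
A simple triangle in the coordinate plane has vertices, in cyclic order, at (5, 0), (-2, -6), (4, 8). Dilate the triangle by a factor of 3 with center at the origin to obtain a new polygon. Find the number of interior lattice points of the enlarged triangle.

By the shoelace formula, twice the signed area is |[5·(-6) − (-2)·0] + [(-2)·8 − 4·(-6)] + [4·0 − 5·8]| = 62, so the area is 31.
Summing gcd(|Δx|,|Δy|) over the edges gives the boundary count: gcd(7,6) + gcd(6,14) + gcd(1,8) = 1+2+1 = 4.
Scaling by 3 multiplies the area by 3² = 9 (so the new area is 279) and multiplies the boundary lattice-point count by 3, giving 12.
By Pick's theorem, the interior count of the dilated polygon is 279 − 12/2 + 1 = 274.

274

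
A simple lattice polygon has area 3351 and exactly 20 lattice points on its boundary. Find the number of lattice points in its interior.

Pick's theorem A = I + B/2 − 1 rearranges to I = A − B/2 + 1 = 3351 − 20/2 + 1 = 3342.

3342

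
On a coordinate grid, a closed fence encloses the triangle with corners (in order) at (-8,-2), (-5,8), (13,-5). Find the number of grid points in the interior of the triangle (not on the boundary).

By the shoelace formula, twice the signed area is |[(-8)·8 − (-5)·(-2)] + [(-5)·(-5) − 13·8] + [13·(-2) − (-8)·(-5)]| = 219, so the area is 219/2.
Summing gcd(|Δx|,|Δy|) over the edges gives the boundary count: gcd(3,10) + gcd(18,13) + gcd(21,3) = 1+1+3 = 5.
Pick's theorem gives I = A − B/2 + 1 = 219/2 − 5/2 + 1 = 108.

108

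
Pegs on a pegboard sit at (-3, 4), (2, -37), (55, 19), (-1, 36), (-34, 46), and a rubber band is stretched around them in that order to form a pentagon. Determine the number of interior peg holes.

2676

Using the shoelace formula, 2A = |((-3)·(-37) − 2·4) + (2·19 − 55·(-37)) + (55·36 − (-1)·19) + ((-1)·46 − (-34)·36) + ((-34)·4 − (-3)·46)| = 5355, so the area is 2677.5.
Summing gcd(|Δx|,|Δy|) over the edges gives the boundary count: gcd(5,41) + gcd(53,56) + gcd(56,17) + gcd(33,10) + gcd(31,42) = 1+1+1+1+1 = 5.
By Pick's theorem A = I + B/2 − 1, so I = 2677.5 − 5/2 + 1 = 2676.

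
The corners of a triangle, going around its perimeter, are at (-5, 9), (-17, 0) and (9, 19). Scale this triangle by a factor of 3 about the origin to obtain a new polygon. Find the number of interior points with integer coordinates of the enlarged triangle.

Using the shoelace formula, 2A = |((-5)·0 − (-17)·9) + ((-17)·19 − 9·0) + (9·9 − (-5)·19)| = 6, so the area is 3.
Summing gcd(|Δx|,|Δy|) over the edges gives the boundary count: gcd(12,9) + gcd(26,19) + gcd(14,10) = 3+1+2 = 6.
Scaling by 3 multiplies the area by 3² = 9 (so the new area is 27) and multiplies the boundary lattice-point count by 3, giving 18.
By Pick's theorem, the interior count of the dilated polygon is 27 − 18/2 + 1 = 19.

19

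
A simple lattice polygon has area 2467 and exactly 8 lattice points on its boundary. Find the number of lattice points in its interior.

Pick's theorem A = I + B/2 − 1 rearranges to I = A − B/2 + 1 = 2467 − 8/2 + 1 = 2464.

2464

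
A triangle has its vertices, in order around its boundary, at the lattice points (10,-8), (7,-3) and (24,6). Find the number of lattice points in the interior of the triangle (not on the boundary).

Using the shoelace formula, 2A = |[10·(-3) − 7·(-8)] + [7·6 − 24·(-3)] + [24·(-8) − 10·6]| = 112, so the area is 56.
Summing gcd(|Δx|,|Δy|) over the edges gives the boundary count: gcd(3,5) + gcd(17,9) + gcd(14,14) = 1+1+14 = 16.
By Pick's theorem A = I + B/2 − 1, so I = 56 − 16/2 + 1 = 49.

49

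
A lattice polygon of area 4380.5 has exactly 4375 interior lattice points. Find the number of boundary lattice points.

Pick's theorem gives A = I + B/2 − 1, so B = 2(A − I + 1) = 2(4380.5 − 4375 + 1) = 13.

13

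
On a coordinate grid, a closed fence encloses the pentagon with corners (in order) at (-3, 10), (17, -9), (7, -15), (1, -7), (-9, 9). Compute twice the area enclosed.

By the shoelace formula, twice the signed area is |((-3)·(-9) − 17·10) + (17·(-15) − 7·(-9)) + (7·(-7) − 1·(-15)) + (1·9 − (-9)·(-7)) + ((-9)·10 − (-3)·9)| = 486, so the area is 243.

486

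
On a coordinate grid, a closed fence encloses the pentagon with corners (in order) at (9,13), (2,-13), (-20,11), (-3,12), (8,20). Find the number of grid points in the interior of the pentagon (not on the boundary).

408

Using the shoelace formula, 2A = |[9·(-13) − 2·13] + [2·11 − (-20)·(-13)] + [(-20)·12 − (-3)·11] + [(-3)·20 − 8·12] + [8·13 − 9·20]| = 820, so the area is 410.
The number of boundary lattice points is Σ gcd(|Δx|,|Δy|) = gcd(7,26) + gcd(22,24) + gcd(17,1) + gcd(11,8) + gcd(1,7) = 1+2+1+1+1 = 6.
Pick's theorem gives I = A − B/2 + 1 = 410 − 6/2 + 1 = 408.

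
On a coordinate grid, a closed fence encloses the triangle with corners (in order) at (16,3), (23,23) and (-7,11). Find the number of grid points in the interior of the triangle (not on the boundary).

By the shoelace formula, twice the signed area is |(16·23 − 23·3) + (23·11 − (-7)·23) + ((-7)·3 − 16·11)| = 516, so the area is 258.
The number of boundary lattice points is Σ gcd(|Δx|,|Δy|) = gcd(7,20) + gcd(30,12) + gcd(23,8) = 1+6+1 = 8.
By Pick's theorem A = I + B/2 − 1, so I = 258 − 8/2 + 1 = 255.

255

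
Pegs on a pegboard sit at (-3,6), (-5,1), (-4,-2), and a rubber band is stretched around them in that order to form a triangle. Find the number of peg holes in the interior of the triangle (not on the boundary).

Using the shoelace formula, 2A = |((-3)·1 − (-5)·6) + ((-5)·(-2) − (-4)·1) + ((-4)·6 − (-3)·(-2))| = 11, so the area is 5.5.
The number of boundary lattice points is Σ gcd(|Δx|,|Δy|) = gcd(2,5) + gcd(1,3) + gcd(1,8) = 1+1+1 = 3.
Pick's theorem gives I = A − B/2 + 1 = 5.5 − 3/2 + 1 = 5.

5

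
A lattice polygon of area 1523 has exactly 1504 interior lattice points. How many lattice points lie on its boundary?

40

Pick's theorem gives A = I + B/2 − 1, so B = 2(A − I + 1) = 2(1523 − 1504 + 1) = 40.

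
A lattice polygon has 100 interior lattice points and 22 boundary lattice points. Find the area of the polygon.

110

By Pick's theorem, A = I + B/2 − 1 = 100 + 22/2 − 1 = 110.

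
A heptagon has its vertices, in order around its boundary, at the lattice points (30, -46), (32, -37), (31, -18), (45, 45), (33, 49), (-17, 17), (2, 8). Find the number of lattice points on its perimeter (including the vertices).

18

Summing gcd(|Δx|,|Δy|) over the edges gives the boundary count: gcd(2,9) + gcd(1,19) + gcd(14,63) + gcd(12,4) + gcd(50,32) + gcd(19,9) + gcd(28,54) = 1+1+7+4+2+1+2 = 18.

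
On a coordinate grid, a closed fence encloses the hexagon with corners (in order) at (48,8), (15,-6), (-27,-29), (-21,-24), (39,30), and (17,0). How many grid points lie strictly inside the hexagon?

Using the shoelace formula, 2A = |[48·(-6) − 15·8] + [15·(-29) − (-27)·(-6)] + [(-27)·(-24) − (-21)·(-29)] + [(-21)·30 − 39·(-24)] + [39·0 − 17·30] + [17·8 − 48·0]| = 1034, so the area is 517.
Along each edge there are gcd(|Δx|,|Δy|)+1 lattice points, so counting each shared vertex once the boundary has gcd(33,14) + gcd(42,23) + gcd(6,5) + gcd(60,54) + gcd(22,30) + gcd(31,8) = 1+1+1+6+2+1 = 12.
Pick's theorem gives I = A − B/2 + 1 = 517 − 12/2 + 1 = 512.

512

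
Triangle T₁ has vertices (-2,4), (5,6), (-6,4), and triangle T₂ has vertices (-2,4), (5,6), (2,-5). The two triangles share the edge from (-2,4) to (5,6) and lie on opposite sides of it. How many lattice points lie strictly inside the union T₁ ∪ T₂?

The union is the simple quadrilateral with vertices (-2,4), (-6,4), (5,6), (2,-5) in order.
By the shoelace formula, twice the signed area is |((-2)·4 − (-6)·4) + ((-6)·6 − 5·4) + (5·(-5) − 2·6) + (2·4 − (-2)·(-5))| = 79, so the area is 39.5.
Along each edge there are gcd(|Δx|,|Δy|)+1 lattice points, so counting each shared vertex once the boundary has gcd(4,0) + gcd(11,2) + gcd(3,11) + gcd(4,9) = 4+1+1+1 = 7.
By Pick's theorem I = A − B/2 + 1 = 39.5 − 7/2 + 1 = 37.

37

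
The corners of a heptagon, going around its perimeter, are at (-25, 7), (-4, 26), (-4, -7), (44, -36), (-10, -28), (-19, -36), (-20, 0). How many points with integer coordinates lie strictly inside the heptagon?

Using the shoelace formula, 2A = |((-25)·26 − (-4)·7) + ((-4)·(-7) − (-4)·26) + ((-4)·(-36) − 44·(-7)) + (44·(-28) − (-10)·(-36)) + ((-10)·(-36) − (-19)·(-28)) + ((-19)·0 − (-20)·(-36)) + ((-20)·7 − (-25)·0)| = 2662, so the area is 1331.
Summing gcd(|Δx|,|Δy|) over the edges gives the boundary count: gcd(21,19) + gcd(0,33) + gcd(48,29) + gcd(54,8) + gcd(9,8) + gcd(1,36) + gcd(5,7) = 1+33+1+2+1+1+1 = 40.
Pick's theorem gives I = A − B/2 + 1 = 1331 − 40/2 + 1 = 1312.

1312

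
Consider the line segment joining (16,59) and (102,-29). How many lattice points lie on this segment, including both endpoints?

3

The number of lattice points on a segment between lattice points is gcd(|Δx|,|Δy|) + 1 = gcd(86,88) + 1 = 2 + 1 = 3.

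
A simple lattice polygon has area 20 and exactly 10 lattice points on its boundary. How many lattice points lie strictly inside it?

Pick's theorem A = I + B/2 − 1 rearranges to I = A − B/2 + 1 = 20 − 10/2 + 1 = 16.

16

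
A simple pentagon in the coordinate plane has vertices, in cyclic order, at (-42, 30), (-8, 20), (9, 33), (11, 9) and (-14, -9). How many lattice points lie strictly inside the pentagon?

Using the shoelace formula, 2A = |[(-42)·20 − (-8)·30] + [(-8)·33 − 9·20] + [9·9 − 11·33] + [11·(-9) − (-14)·9] + [(-14)·30 − (-42)·(-9)]| = 2097, so the area is 2097/2.
The number of boundary lattice points is Σ gcd(|Δx|,|Δy|) = gcd(34,10) + gcd(17,13) + gcd(2,24) + gcd(25,18) + gcd(28,39) = 2+1+2+1+1 = 7.
Pick's theorem gives I = A − B/2 + 1 = 2097/2 − 7/2 + 1 = 1046.

1046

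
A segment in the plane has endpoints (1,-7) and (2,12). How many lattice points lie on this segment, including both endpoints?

The number of lattice points on a segment between lattice points is gcd(|Δx|,|Δy|) + 1 = gcd(1,19) + 1 = 1 + 1 = 2.

2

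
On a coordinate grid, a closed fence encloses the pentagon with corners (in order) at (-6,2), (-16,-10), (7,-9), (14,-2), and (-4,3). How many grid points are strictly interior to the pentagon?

226

By the shoelace formula, twice the signed area is |((-6)·(-10) − (-16)·2) + ((-16)·(-9) − 7·(-10)) + (7·(-2) − 14·(-9)) + (14·3 − (-4)·(-2)) + ((-4)·2 − (-6)·3)| = 462, so the area is 231.
Summing gcd(|Δx|,|Δy|) over the edges gives the boundary count: gcd(10,12) + gcd(23,1) + gcd(7,7) + gcd(18,5) + gcd(2,1) = 2+1+7+1+1 = 12.
By Pick's theorem A = I + B/2 − 1, so I = 231 − 12/2 + 1 = 226.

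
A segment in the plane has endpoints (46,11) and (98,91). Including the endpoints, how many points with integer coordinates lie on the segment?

5

The number of lattice points on a segment between lattice points is gcd(|Δx|,|Δy|) + 1 = gcd(52,80) + 1 = 4 + 1 = 5.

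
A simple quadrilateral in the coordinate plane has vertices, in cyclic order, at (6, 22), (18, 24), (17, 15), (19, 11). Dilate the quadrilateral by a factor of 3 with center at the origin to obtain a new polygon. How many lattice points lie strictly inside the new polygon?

By the shoelace formula, twice the signed area is |(6·24 − 18·22) + (18·15 − 17·24) + (17·11 − 19·15) + (19·22 − 6·11)| = 136, so the area is 68.
The number of boundary lattice points is Σ gcd(|Δx|,|Δy|) = gcd(12,2) + gcd(1,9) + gcd(2,4) + gcd(13,11) = 2+1+2+1 = 6.
Scaling by 3 multiplies the area by 3² = 9 (so the new area is 612) and multiplies the boundary lattice-point count by 3, giving 18.
By Pick's theorem, the interior count of the dilated polygon is 612 − 18/2 + 1 = 604.

604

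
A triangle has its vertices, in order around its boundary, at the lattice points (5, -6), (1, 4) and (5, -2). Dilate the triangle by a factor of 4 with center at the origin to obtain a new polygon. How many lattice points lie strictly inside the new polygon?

113

By the shoelace formula, twice the signed area is |[5·4 − 1·(-6)] + [1·(-2) − 5·4] + [5·(-6) − 5·(-2)]| = 16, so the area is 8.
Along each edge there are gcd(|Δx|,|Δy|)+1 lattice points, so counting each shared vertex once the boundary has gcd(4,10) + gcd(4,6) + gcd(0,4) = 2+2+4 = 8.
Scaling by 4 multiplies the area by 4² = 16 (so the new area is 128) and multiplies the boundary lattice-point count by 4, giving 32.
By Pick's theorem, the interior count of the dilated polygon is 128 − 32/2 + 1 = 113.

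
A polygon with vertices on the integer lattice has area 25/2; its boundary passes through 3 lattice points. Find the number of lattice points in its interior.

Pick's theorem A = I + B/2 − 1 rearranges to I = A − B/2 + 1 = 25/2 − 3/2 + 1 = 12.

12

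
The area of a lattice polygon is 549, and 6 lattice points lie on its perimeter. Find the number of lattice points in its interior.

547

From Pick's theorem, I = A − B/2 + 1 = 549 − 6/2 + 1 = 547.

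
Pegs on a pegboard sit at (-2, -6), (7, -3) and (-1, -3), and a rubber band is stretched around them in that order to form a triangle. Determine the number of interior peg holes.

7

By the shoelace formula, twice the signed area is |[(-2)·(-3) − 7·(-6)] + [7·(-3) − (-1)·(-3)] + [(-1)·(-6) − (-2)·(-3)]| = 24, so the area is 12.
The number of boundary lattice points is Σ gcd(|Δx|,|Δy|) = gcd(9,3) + gcd(8,0) + gcd(1,3) = 3+8+1 = 12.
By Pick's theorem A = I + B/2 − 1, so I = 12 − 12/2 + 1 = 7.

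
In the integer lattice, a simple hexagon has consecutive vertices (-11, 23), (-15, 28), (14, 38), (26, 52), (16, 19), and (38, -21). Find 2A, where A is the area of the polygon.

1938

Using the shoelace formula, 2A = |((-11)·28 − (-15)·23) + ((-15)·38 − 14·28) + (14·52 − 26·38) + (26·19 − 16·52) + (16·(-21) − 38·19) + (38·23 − (-11)·(-21))| = 1938, so the area is 969.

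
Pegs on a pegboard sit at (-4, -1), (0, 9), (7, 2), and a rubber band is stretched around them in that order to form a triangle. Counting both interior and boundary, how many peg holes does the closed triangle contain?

55

By the shoelace formula, twice the signed area is |[(-4)·9 − 0·(-1)] + [0·2 − 7·9] + [7·(-1) − (-4)·2]| = 98, so the area is 49.
Along each edge there are gcd(|Δx|,|Δy|)+1 lattice points, so counting each shared vertex once the boundary has gcd(4,10) + gcd(7,7) + gcd(11,3) = 2+7+1 = 10.
Pick's theorem gives I = A − B/2 + 1 = 49 − 10/2 + 1 = 45, so the closed region contains I + B = 45 + 10 = 55 lattice points.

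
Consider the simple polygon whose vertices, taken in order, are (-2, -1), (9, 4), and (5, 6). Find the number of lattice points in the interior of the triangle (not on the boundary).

17

Using the shoelace formula, 2A = |((-2)·4 − 9·(-1)) + (9·6 − 5·4) + (5·(-1) − (-2)·6)| = 42, so the area is 21.
Summing gcd(|Δx|,|Δy|) over the edges gives the boundary count: gcd(11,5) + gcd(4,2) + gcd(7,7) = 1+2+7 = 10.
Pick's theorem gives I = A − B/2 + 1 = 21 − 10/2 + 1 = 17.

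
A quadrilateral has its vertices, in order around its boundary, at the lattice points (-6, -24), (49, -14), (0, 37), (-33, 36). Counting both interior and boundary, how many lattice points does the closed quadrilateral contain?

By the shoelace formula, twice the signed area is |((-6)·(-14) − 49·(-24)) + (49·37 − 0·(-14)) + (0·36 − (-33)·37) + ((-33)·(-24) − (-6)·36)| = 5302, so the area is 2651.
The number of boundary lattice points is Σ gcd(|Δx|,|Δy|) = gcd(55,10) + gcd(49,51) + gcd(33,1) + gcd(27,60) = 5+1+1+3 = 10.
Pick's theorem gives I = A − B/2 + 1 = 2651 − 10/2 + 1 = 2647, so the closed region contains I + B = 2647 + 10 = 2657 lattice points.

2657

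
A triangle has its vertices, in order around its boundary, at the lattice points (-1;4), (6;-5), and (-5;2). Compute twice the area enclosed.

50

By the shoelace formula, twice the signed area is |[(-1)·(-5) − 6·4] + [6·2 − (-5)·(-5)] + [(-5)·4 − (-1)·2]| = 50, so the area is 25.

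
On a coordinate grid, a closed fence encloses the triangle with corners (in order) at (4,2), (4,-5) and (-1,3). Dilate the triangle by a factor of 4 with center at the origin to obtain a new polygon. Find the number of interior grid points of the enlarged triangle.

263

Using the shoelace formula, 2A = |(4·(-5) − 4·2) + (4·3 − (-1)·(-5)) + ((-1)·2 − 4·3)| = 35, so the area is 35/2.
The number of boundary lattice points is Σ gcd(|Δx|,|Δy|) = gcd(0,7) + gcd(5,8) + gcd(5,1) = 7+1+1 = 9.
Scaling by 4 multiplies the area by 4² = 16 (so the new area is 280) and multiplies the boundary lattice-point count by 4, giving 36.
By Pick's theorem, the interior count of the dilated polygon is 280 − 36/2 + 1 = 263.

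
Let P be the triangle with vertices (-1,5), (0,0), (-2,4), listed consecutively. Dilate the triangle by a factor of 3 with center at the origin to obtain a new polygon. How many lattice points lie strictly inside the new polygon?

22

The shoelace formula gives twice the area as |((-1)·0 − 0·5) + (0·4 − (-2)·0) + ((-2)·5 − (-1)·4)| = 6, so the area is 3.
Summing gcd(|Δx|,|Δy|) over the edges gives the boundary count: gcd(1,5) + gcd(2,4) + gcd(1,1) = 1+2+1 = 4.
Scaling by 3 multiplies the area by 3² = 9 (so the new area is 27) and multiplies the boundary lattice-point count by 3, giving 12.
By Pick's theorem, the interior count of the dilated polygon is 27 − 12/2 + 1 = 22.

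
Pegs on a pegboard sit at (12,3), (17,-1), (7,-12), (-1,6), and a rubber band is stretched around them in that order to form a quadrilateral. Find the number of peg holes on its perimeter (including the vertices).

The number of boundary lattice points is Σ gcd(|Δx|,|Δy|) = gcd(5,4) + gcd(10,11) + gcd(8,18) + gcd(13,3) = 1+1+2+1 = 5.

5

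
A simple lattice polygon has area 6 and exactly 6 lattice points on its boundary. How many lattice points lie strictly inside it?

From Pick's theorem, I = A − B/2 + 1 = 6 − 6/2 + 1 = 4.

4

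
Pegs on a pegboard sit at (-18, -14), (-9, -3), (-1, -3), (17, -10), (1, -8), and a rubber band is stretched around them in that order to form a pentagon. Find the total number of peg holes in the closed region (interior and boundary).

Using the shoelace formula, 2A = |((-18)·(-3) − (-9)·(-14)) + ((-9)·(-3) − (-1)·(-3)) + ((-1)·(-10) − 17·(-3)) + (17·(-8) − 1·(-10)) + (1·(-14) − (-18)·(-8))| = 271, so the area is 271/2.
The number of boundary lattice points is Σ gcd(|Δx|,|Δy|) = gcd(9,11) + gcd(8,0) + gcd(18,7) + gcd(16,2) + gcd(19,6) = 1+8+1+2+1 = 13.
Pick's theorem gives I = A − B/2 + 1 = 271/2 − 13/2 + 1 = 130, so the closed region contains I + B = 130 + 13 = 143 lattice points.

143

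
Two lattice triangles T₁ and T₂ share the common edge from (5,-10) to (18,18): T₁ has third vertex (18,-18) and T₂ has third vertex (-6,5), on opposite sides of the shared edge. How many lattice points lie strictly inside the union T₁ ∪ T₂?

467

The union is the simple quadrilateral with vertices (5,-10), (18,-18), (18,18), (-6,5) in order.
By the shoelace formula, twice the signed area is |(5·(-18) − 18·(-10)) + (18·18 − 18·(-18)) + (18·5 − (-6)·18) + ((-6)·(-10) − 5·5)| = 971, so the area is 971/2.
The number of boundary lattice points is Σ gcd(|Δx|,|Δy|) = gcd(13,8) + gcd(0,36) + gcd(24,13) + gcd(11,15) = 1+36+1+1 = 39.
By Pick's theorem I = A − B/2 + 1 = 971/2 − 39/2 + 1 = 467.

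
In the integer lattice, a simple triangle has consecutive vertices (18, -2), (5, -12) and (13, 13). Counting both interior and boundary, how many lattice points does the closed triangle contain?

127

By the shoelace formula, twice the signed area is |(18·(-12) − 5·(-2)) + (5·13 − 13·(-12)) + (13·(-2) − 18·13)| = 245, so the area is 122.5.
The number of boundary lattice points is Σ gcd(|Δx|,|Δy|) = gcd(13,10) + gcd(8,25) + gcd(5,15) = 1+1+5 = 7.
Pick's theorem gives I = A − B/2 + 1 = 122.5 − 7/2 + 1 = 120, so the closed region contains I + B = 120 + 7 = 127 lattice points.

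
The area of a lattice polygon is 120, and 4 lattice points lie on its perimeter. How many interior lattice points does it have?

119

From Pick's theorem, I = A − B/2 + 1 = 120 − 4/2 + 1 = 119.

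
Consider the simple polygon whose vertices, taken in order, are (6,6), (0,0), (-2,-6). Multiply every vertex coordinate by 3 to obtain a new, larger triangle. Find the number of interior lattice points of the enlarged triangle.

91

Using the shoelace formula, 2A = |[6·0 − 0·6] + [0·(-6) − (-2)·0] + [(-2)·6 − 6·(-6)]| = 24, so the area is 12.
Summing gcd(|Δx|,|Δy|) over the edges gives the boundary count: gcd(6,6) + gcd(2,6) + gcd(8,12) = 6+2+4 = 12.
Scaling by 3 multiplies the area by 3² = 9 (so the new area is 108) and multiplies the boundary lattice-point count by 3, giving 36.
By Pick's theorem, the interior count of the dilated polygon is 108 − 36/2 + 1 = 91.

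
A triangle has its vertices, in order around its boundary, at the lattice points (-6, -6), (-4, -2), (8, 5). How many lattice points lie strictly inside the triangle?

16

Using the shoelace formula, 2A = |((-6)·(-2) − (-4)·(-6)) + ((-4)·5 − 8·(-2)) + (8·(-6) − (-6)·5)| = 34, so the area is 17.
The number of boundary lattice points is Σ gcd(|Δx|,|Δy|) = gcd(2,4) + gcd(12,7) + gcd(14,11) = 2+1+1 = 4.
Pick's theorem gives I = A − B/2 + 1 = 17 − 4/2 + 1 = 16.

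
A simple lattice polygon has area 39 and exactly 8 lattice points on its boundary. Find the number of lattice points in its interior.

36

Pick's theorem A = I + B/2 − 1 rearranges to I = A − B/2 + 1 = 39 − 8/2 + 1 = 36.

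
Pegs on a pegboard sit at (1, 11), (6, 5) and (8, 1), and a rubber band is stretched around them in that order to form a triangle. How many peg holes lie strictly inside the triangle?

Using the shoelace formula, 2A = |[1·5 − 6·11] + [6·1 − 8·5] + [8·11 − 1·1]| = 8, so the area is 4.
Summing gcd(|Δx|,|Δy|) over the edges gives the boundary count: gcd(5,6) + gcd(2,4) + gcd(7,10) = 1+2+1 = 4.
By Pick's theorem A = I + B/2 − 1, so I = 4 − 4/2 + 1 = 3.

3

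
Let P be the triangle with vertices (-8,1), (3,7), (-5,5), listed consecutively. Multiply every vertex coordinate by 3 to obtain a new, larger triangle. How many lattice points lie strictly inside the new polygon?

112

By the shoelace formula, twice the signed area is |((-8)·7 − 3·1) + (3·5 − (-5)·7) + ((-5)·1 − (-8)·5)| = 26, so the area is 13.
Summing gcd(|Δx|,|Δy|) over the edges gives the boundary count: gcd(11,6) + gcd(8,2) + gcd(3,4) = 1+2+1 = 4.
Scaling by 3 multiplies the area by 3² = 9 (so the new area is 117) and multiplies the boundary lattice-point count by 3, giving 12.
By Pick's theorem, the interior count of the dilated polygon is 117 − 12/2 + 1 = 112.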